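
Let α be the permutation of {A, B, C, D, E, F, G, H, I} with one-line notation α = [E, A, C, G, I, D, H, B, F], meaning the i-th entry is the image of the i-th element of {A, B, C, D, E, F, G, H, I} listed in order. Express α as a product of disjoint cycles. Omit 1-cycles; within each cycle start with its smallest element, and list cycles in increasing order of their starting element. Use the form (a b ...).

From A: A → E → I → F → D → G → H → B → A, closing the cycle (A E I F D G H B).
Continuing from each remaining unvisited element yields (A E I F D G H B).

(A E I F D G H B)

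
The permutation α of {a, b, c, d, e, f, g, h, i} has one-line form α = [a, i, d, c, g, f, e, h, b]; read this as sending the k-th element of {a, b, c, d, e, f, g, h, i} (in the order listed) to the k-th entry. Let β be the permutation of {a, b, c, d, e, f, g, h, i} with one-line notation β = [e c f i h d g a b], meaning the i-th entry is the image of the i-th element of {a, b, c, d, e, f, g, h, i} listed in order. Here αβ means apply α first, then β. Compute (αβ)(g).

h

α(g) = e, then β(e) = h; composing gives (αβ)(g) = h.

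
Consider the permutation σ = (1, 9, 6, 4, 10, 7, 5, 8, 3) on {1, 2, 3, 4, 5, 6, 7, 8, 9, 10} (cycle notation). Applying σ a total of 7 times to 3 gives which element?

5

3 lies in the 9-cycle (1, 9, 6, 4, 10, 7, 5, 8, 3).
Advancing 7 steps from 3: 3 → 1 → 9 → 6 → 4 → 10 → 7 → 5.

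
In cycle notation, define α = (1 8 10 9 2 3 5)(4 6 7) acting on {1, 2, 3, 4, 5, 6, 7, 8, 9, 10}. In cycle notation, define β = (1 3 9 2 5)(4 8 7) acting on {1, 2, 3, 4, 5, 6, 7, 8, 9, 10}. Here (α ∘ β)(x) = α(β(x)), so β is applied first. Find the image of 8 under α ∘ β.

β(8) = 7, then α(7) = 4; composing gives (α ∘ β)(8) = 4.

4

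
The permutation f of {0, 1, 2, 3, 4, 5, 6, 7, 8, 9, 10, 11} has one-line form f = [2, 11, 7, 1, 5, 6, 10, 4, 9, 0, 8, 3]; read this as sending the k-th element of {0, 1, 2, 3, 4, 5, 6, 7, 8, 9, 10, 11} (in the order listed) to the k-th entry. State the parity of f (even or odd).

In disjoint-cycle form the cycle lengths are 9, 3.
A cycle of length ℓ contributes ℓ−1 transpositions, so f is a product of 8 + 2 = 10 transpositions — even.

even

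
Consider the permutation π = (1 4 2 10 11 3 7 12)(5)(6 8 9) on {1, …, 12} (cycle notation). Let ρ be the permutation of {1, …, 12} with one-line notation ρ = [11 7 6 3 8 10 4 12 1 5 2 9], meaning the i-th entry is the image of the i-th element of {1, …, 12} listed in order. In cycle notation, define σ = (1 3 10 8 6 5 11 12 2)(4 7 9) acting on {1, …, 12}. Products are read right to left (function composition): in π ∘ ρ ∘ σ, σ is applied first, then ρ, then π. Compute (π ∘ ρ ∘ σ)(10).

1

(π ∘ ρ ∘ σ)(10) = π(ρ(σ(10))). σ(10) = 8, then ρ(8) = 12, then π(12) = 1, so the result is 1.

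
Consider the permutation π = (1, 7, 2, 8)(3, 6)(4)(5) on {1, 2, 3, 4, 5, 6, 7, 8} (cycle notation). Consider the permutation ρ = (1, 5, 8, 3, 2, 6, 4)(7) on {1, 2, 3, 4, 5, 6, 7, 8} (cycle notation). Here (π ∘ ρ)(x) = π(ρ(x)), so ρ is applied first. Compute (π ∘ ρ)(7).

First apply ρ: ρ(7) = 7, then π(7) = 2. Thus (π ∘ ρ)(7) = 2.

2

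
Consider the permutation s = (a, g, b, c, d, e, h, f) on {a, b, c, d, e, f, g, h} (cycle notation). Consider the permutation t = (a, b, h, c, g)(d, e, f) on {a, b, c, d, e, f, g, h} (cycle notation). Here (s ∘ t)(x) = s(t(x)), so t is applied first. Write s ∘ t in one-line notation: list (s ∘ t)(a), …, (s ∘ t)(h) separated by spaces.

For each element, apply t then s: a → b → c; b → h → f; c → g → b; d → e → h; e → f → a; f → d → e; g → a → g; h → c → d.
Collecting the images, s ∘ t = [c f b h a e g d].

c f b h a e g d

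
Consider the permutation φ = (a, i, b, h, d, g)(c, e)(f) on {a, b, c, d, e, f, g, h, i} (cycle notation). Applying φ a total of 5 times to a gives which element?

a lies in the 6-cycle (a, i, b, h, d, g).
Advancing 5 steps from a: a → i → b → h → d → g.

g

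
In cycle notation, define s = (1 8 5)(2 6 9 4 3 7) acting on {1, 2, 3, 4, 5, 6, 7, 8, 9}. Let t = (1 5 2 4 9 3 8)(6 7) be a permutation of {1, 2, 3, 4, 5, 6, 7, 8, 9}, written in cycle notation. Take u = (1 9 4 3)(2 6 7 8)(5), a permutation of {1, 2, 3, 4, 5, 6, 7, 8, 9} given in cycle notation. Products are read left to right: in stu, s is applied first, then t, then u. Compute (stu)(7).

3

Chase 7: s(7) = 2; t(2) = 4; u(4) = 3. Hence (stu)(7) = 3.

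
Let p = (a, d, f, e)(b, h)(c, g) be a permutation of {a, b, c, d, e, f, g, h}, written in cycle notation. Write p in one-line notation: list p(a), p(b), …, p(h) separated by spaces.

d h g f a e c b

Reading each image from the cycles: a↦d, b↦h, c↦g, d↦f, e↦a, f↦e, g↦c, h↦b.
Listing these in domain order gives d h g f a e c b.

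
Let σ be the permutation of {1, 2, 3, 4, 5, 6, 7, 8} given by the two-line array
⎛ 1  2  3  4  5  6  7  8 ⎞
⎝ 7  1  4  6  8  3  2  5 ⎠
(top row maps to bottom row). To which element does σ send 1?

7

The entry below 1 in the array is 7, so σ(1) = 7.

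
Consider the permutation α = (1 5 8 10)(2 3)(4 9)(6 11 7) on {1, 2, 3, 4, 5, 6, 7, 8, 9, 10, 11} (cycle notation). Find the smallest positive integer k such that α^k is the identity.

The cycle type of α is (4, 3, 2, 2).
Since disjoint cycles commute, ord(α) = lcm(4, 3, 2, 2) = 12.

12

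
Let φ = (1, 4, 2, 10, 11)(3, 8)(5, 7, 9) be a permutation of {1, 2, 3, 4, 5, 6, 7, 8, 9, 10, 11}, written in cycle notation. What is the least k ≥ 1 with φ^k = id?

The cycle type of φ is (5, 3, 2, 1).
The order is lcm(5, 3, 2) = 30.

30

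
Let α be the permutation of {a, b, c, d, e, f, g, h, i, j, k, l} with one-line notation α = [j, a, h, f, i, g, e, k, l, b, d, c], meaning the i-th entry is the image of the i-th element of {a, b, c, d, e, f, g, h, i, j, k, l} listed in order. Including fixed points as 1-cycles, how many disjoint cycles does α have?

The cycle decomposition is (a, j, b)(c, h, k, d, f, g, e, i, l), which has 2 cycles (counting 1-cycles).

2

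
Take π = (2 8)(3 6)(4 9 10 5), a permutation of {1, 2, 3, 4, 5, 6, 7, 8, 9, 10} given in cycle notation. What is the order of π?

4

The disjoint cycles have lengths 4, 2, 2, 1, 1.
The order of π is the least common multiple of its cycle lengths: lcm(4, 2, 2) = 4.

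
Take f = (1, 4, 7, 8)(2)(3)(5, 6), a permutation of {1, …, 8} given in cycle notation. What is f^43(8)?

8 lies in the 4-cycle (1, 4, 7, 8).
Since the cycle has length 4, f^43 acts on it the same as f^3 (43 mod 4 = 3).
Advancing 3 steps from 8: 8 → 1 → 4 → 7.

7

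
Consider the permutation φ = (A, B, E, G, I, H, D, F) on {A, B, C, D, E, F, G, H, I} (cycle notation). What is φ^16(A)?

A lies in the 8-cycle (A, B, E, G, I, H, D, F).
Since the cycle has length 8, φ^16 acts on it the same as φ^0 (16 mod 8 = 0).
So φ^16(A) = A.

A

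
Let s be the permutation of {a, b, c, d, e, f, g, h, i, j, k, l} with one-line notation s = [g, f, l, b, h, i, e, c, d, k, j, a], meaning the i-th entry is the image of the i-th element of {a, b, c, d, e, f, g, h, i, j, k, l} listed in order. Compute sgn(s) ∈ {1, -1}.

-1

In disjoint-cycle form the cycle lengths are 6, 4, 2.
A cycle of length ℓ contributes ℓ−1 transpositions, so s is a product of 5 + 3 + 1 = 9 transpositions — odd.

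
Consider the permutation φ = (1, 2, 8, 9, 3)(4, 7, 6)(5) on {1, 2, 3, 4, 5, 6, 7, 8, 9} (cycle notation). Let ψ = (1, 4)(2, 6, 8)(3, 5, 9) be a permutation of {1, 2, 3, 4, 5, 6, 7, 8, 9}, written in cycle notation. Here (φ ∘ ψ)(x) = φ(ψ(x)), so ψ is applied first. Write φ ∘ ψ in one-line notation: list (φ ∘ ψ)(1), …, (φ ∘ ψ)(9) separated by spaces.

7 4 5 2 3 9 6 8 1

For each element, apply ψ then φ: 1 → 4 → 7; 2 → 6 → 4; 3 → 5 → 5; 4 → 1 → 2; 5 → 9 → 3; 6 → 8 → 9; 7 → 7 → 6; 8 → 2 → 8; 9 → 3 → 1.
So φ ∘ ψ in one-line form is 7 4 5 2 3 9 6 8 1.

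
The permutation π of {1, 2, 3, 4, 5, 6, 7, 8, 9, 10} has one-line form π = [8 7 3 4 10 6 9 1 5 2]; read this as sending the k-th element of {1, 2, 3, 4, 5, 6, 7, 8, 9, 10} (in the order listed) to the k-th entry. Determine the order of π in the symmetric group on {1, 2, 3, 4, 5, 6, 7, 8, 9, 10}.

Decomposing into disjoint cycles gives cycle lengths 5, 2, 1, 1, 1.
Since disjoint cycles commute, ord(π) = lcm(5, 2) = 10.

10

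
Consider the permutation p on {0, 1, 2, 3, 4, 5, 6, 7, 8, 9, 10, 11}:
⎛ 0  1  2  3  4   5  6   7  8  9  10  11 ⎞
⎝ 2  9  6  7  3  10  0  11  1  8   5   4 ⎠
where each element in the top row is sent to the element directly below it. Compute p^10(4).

7

Tracing 4 → 3 → … returns to 4 after 4 steps, so 4 lies in a 4-cycle (3, 7, 11, 4).
Powers repeat with period 4 on this cycle, and 10 mod 4 = 2, so p^10(4) = p^2(4).
Advancing 2 steps from 4: 4 → 3 → 7.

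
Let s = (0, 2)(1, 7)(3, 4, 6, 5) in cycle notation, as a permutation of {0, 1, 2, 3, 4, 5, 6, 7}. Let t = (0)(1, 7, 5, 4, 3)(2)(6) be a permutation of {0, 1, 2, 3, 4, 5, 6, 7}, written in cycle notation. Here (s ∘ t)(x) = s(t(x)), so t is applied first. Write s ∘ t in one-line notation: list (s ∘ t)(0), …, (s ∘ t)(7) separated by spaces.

Chase each element through t then s: 0 → 0 → 2; 1 → 7 → 1; 2 → 2 → 0; 3 → 1 → 7; 4 → 3 → 4; 5 → 4 → 6; 6 → 6 → 5; 7 → 5 → 3.
So s ∘ t in one-line form is 2 1 0 7 4 6 5 3.

2 1 0 7 4 6 5 3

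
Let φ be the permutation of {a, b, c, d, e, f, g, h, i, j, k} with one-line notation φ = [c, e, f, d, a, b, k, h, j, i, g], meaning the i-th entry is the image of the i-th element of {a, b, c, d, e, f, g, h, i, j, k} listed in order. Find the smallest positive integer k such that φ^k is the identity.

Writing φ as disjoint cycles, the cycle lengths are 5, 2, 2, 1, 1.
Since disjoint cycles commute, ord(φ) = lcm(5, 2, 2) = 10.

10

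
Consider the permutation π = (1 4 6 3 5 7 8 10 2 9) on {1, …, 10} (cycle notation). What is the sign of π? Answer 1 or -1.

The cycle lengths are 10.
A cycle of length ℓ contributes ℓ−1 transpositions, so π is a product of 9 transpositions — odd.

-1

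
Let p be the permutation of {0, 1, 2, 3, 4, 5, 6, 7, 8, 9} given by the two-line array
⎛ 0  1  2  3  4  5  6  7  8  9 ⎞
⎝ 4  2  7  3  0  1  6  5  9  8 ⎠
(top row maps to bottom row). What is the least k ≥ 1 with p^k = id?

4

Decomposing into disjoint cycles gives cycle lengths 4, 2, 2, 1, 1.
The order of p is the least common multiple of its cycle lengths: lcm(4, 2, 2) = 4.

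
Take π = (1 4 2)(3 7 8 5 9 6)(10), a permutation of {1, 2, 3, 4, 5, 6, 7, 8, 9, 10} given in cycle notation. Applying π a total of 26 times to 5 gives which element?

5 lies in the 6-cycle (3 7 8 5 9 6).
On a 6-cycle, π^6 is the identity, so π^26 = π^2 there (26 ≡ 2 mod 6).
Stepping 2 places around the cycle: 5 → 9 → 6.

6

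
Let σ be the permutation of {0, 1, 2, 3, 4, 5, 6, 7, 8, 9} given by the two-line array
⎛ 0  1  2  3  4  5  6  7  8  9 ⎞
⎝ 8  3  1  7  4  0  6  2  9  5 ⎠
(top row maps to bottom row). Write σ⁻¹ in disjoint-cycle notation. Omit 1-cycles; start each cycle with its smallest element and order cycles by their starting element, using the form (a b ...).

(0 5 9 8)(1 2 7 3)

First write σ in disjoint cycles: (0 8 9 5)(1 3 7 2).
Reversing each cycle (and rotating so the smallest element leads) gives σ⁻¹ = (0 5 9 8)(1 2 7 3).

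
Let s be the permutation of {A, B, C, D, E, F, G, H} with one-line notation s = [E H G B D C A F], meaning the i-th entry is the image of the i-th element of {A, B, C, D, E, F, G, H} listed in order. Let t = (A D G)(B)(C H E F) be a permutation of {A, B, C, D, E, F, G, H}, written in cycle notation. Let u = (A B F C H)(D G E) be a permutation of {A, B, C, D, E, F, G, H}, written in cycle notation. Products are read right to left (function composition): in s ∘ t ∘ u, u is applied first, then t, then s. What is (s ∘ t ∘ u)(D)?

E

Chase D: u(D) = G; t(G) = A; s(A) = E. Hence (s ∘ t ∘ u)(D) = E.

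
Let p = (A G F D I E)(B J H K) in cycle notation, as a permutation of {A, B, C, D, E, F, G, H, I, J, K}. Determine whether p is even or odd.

even

The cycle lengths are 6, 4, 1.
A cycle of length ℓ contributes ℓ−1 transpositions, so p is a product of 5 + 3 = 8 transpositions — even.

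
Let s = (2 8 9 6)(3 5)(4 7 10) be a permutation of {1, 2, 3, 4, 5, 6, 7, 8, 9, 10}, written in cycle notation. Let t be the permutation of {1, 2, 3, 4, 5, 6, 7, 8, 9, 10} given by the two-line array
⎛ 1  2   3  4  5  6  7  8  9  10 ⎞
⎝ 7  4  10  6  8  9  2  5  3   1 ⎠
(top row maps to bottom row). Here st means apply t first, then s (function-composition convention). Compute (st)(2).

First apply t: t(2) = 4, then s(4) = 7. Thus (st)(2) = 7.

7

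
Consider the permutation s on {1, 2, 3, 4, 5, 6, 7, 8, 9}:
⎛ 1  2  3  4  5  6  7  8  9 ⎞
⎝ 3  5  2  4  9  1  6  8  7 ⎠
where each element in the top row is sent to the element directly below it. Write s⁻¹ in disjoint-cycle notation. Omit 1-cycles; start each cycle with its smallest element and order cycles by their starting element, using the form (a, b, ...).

(1, 6, 7, 9, 5, 2, 3)

First write s in disjoint cycles: (1, 3, 2, 5, 9, 7, 6).
The inverse reverses every cycle; in canonical form, s⁻¹ = (1, 6, 7, 9, 5, 2, 3).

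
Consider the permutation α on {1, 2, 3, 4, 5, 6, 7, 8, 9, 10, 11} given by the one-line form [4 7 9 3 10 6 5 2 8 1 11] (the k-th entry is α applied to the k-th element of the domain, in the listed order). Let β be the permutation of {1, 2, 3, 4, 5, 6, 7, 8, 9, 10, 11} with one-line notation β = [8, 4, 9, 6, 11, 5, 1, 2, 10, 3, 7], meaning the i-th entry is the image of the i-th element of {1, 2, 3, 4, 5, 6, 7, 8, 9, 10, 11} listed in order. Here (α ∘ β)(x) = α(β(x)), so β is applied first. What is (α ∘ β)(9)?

1

First apply β: β(9) = 10, then α(10) = 1. Thus (α ∘ β)(9) = 1.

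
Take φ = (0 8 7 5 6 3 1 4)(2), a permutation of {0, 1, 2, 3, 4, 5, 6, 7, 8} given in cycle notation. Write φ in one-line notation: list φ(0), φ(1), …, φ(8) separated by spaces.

8 4 2 1 0 6 3 5 7

Each element maps to the next entry in its cycle (wrapping to the front): 0→8, 1→4, 2→2, 3→1, 4→0, 5→6, 6→3, 7→5, 8→7.
Listing these in domain order gives 8 4 2 1 0 6 3 5 7.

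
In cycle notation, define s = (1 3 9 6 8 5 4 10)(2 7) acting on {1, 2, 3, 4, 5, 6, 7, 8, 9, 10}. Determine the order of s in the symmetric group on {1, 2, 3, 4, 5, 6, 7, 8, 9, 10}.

The cycle type of s is (8, 2).
Since disjoint cycles commute, ord(s) = lcm(8, 2) = 8.

8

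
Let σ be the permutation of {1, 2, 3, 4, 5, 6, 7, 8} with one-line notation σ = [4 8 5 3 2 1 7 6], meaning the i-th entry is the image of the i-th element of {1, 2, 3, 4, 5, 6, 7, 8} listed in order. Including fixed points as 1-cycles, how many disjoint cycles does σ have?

2

The cycle decomposition is (1 4 3 5 2 8 6)(7), which has 2 cycles (counting 1-cycles).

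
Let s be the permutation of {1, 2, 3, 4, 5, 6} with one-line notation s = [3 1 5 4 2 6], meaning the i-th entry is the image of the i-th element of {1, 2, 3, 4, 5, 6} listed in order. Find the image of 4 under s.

4 is element number 4 of the domain, and entry number 4 of the one-line form is 4, so s(4) = 4.

4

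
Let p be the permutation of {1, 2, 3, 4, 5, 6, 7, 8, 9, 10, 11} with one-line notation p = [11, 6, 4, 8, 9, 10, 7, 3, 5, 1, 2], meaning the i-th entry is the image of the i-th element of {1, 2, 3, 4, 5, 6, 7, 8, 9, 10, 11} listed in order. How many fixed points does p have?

The fixed points (elements with p(x) = x) are {7}, so there is 1.

1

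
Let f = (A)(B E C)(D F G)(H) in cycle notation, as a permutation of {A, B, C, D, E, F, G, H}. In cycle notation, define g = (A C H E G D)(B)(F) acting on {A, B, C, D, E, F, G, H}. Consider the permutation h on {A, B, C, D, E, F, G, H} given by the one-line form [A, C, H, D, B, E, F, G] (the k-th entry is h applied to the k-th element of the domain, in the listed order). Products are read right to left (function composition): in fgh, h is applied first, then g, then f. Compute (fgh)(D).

Chase D: h(D) = D; g(D) = A; f(A) = A. Hence (fgh)(D) = A.

A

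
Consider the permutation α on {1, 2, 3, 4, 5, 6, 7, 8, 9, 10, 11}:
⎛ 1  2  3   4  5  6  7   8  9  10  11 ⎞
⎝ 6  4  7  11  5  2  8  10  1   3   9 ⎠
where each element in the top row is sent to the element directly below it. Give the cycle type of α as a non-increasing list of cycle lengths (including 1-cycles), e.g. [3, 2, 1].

The disjoint cycles are (1 6 2 4 11 9)(3 7 8 10)(5), with lengths 6, 4, 1 in non-increasing order.

[6, 4, 1]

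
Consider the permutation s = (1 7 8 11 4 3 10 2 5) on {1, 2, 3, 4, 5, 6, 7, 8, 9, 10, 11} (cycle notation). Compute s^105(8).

5

8 lies in the 9-cycle (1 7 8 11 4 3 10 2 5).
Powers repeat with period 9 on this cycle, and 105 mod 9 = 6, so s^105(8) = s^6(8).
Stepping 6 places around the cycle: 8 → 11 → 4 → 3 → 10 → 2 → 5.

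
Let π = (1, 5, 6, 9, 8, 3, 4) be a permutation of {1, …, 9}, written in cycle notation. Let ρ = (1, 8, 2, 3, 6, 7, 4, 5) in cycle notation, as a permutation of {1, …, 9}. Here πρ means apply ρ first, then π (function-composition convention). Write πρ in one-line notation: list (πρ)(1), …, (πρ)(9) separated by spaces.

(πρ)(x) = π(ρ(x)). Computing each image: π(ρ(1)) = π(8) = 3, π(ρ(2)) = π(3) = 4, π(ρ(3)) = π(6) = 9, π(ρ(4)) = π(5) = 6, π(ρ(5)) = π(1) = 5, π(ρ(6)) = π(7) = 7, π(ρ(7)) = π(4) = 1, π(ρ(8)) = π(2) = 2, π(ρ(9)) = π(9) = 8.
Hence πρ = [3 4 9 6 5 7 1 2 8].

3 4 9 6 5 7 1 2 8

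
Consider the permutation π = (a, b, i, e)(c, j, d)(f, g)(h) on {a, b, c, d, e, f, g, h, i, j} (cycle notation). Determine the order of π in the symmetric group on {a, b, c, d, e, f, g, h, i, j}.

12

The cycle type of π is (4, 3, 2, 1).
The order is lcm(4, 3, 2) = 12.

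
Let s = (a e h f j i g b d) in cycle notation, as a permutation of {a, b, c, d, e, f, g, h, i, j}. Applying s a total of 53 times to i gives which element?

i lies in the 9-cycle (a e h f j i g b d).
On a 9-cycle, s^9 is the identity, so s^53 = s^8 there (53 ≡ 8 mod 9).
Advancing 8 steps from i: i → g → b → d → a → e → h → f → j.

j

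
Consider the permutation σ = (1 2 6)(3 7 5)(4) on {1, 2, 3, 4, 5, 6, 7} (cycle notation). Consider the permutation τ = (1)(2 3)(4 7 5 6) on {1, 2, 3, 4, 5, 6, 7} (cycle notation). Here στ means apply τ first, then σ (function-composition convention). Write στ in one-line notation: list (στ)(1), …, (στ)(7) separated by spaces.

2 7 6 5 1 4 3

For each element, apply τ then σ: 1 → 1 → 2; 2 → 3 → 7; 3 → 2 → 6; 4 → 7 → 5; 5 → 6 → 1; 6 → 4 → 4; 7 → 5 → 3.
So στ in one-line form is 2 7 6 5 1 4 3.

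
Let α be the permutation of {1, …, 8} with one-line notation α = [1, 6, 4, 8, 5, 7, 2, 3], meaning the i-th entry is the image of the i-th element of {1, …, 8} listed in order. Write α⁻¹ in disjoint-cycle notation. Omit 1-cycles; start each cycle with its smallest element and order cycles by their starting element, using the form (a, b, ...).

(2, 7, 6)(3, 8, 4)

The cycle decomposition of α is (2, 6, 7)(3, 4, 8).
The inverse reverses every cycle; in canonical form, α⁻¹ = (2, 7, 6)(3, 8, 4).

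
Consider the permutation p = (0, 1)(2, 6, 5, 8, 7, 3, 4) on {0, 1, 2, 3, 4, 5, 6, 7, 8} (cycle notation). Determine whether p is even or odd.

The cycle lengths are 7, 2.
A cycle of length ℓ contributes ℓ−1 transpositions, so p is a product of 6 + 1 = 7 transpositions — odd.

odd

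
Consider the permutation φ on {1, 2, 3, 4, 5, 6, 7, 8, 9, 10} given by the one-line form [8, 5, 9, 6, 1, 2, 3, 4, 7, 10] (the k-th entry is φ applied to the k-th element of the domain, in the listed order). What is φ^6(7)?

Tracing 7 → 3 → … returns to 7 after 3 steps, so 7 lies in a 3-cycle (3 9 7).
Since the cycle has length 3, φ^6 acts on it the same as φ^0 (6 mod 3 = 0).
So φ^6(7) = 7.

7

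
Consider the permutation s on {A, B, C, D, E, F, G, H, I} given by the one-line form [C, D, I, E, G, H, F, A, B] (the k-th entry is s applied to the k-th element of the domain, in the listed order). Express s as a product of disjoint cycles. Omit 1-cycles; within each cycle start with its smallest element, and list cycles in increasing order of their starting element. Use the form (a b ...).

(A C I B D E G F H)

Iterating s from A gives A → C → I → B → D → E → G → F → H → A; that is the 9-cycle (A C I B D E G F H).
Continuing from each remaining unvisited element yields (A C I B D E G F H).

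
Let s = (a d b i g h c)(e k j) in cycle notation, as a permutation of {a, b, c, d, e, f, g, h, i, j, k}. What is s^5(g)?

g lies in the 7-cycle (a d b i g h c).
Advancing 5 steps from g: g → h → c → a → d → b.

b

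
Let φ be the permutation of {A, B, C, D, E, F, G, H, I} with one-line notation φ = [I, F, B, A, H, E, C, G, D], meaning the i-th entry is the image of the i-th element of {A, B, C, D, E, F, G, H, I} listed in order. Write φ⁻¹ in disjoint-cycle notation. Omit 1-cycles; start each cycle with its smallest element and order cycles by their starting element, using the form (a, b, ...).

The cycle decomposition of φ is (A, I, D)(B, F, E, H, G, C).
The inverse reverses every cycle; in canonical form, φ⁻¹ = (A, D, I)(B, C, G, H, E, F).

(A, D, I)(B, C, G, H, E, F)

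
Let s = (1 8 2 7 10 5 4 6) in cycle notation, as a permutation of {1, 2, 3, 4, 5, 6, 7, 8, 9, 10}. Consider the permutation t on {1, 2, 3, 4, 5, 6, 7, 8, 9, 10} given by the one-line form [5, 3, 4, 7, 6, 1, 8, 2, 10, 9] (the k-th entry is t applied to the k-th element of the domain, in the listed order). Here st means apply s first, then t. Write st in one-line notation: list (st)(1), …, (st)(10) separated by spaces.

(st)(x) = t(s(x)). Computing each image: t(s(1)) = t(8) = 2, t(s(2)) = t(7) = 8, t(s(3)) = t(3) = 4, t(s(4)) = t(6) = 1, t(s(5)) = t(4) = 7, t(s(6)) = t(1) = 5, t(s(7)) = t(10) = 9, t(s(8)) = t(2) = 3, t(s(9)) = t(9) = 10, t(s(10)) = t(5) = 6.
Hence st = [2 8 4 1 7 5 9 3 10 6].

2 8 4 1 7 5 9 3 10 6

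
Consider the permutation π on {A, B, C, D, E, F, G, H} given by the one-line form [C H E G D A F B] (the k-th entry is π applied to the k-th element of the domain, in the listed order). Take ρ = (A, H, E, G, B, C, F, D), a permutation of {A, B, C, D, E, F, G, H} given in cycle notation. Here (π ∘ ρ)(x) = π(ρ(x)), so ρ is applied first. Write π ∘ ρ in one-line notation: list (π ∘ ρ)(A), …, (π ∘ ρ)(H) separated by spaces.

B E A C F G H D

Chase each element through ρ then π: A → H → B; B → C → E; C → F → A; D → A → C; E → G → F; F → D → G; G → B → H; H → E → D.
So π ∘ ρ in one-line form is B E A C F G H D.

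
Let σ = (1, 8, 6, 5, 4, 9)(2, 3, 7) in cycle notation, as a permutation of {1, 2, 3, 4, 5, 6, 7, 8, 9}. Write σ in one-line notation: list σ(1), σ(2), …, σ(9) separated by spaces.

Reading each image from the cycles: 1↦8, 2↦3, 3↦7, 4↦9, 5↦4, 6↦5, 7↦2, 8↦6, 9↦1.
Listing these in domain order gives 8 3 7 9 4 5 2 6 1.

8 3 7 9 4 5 2 6 1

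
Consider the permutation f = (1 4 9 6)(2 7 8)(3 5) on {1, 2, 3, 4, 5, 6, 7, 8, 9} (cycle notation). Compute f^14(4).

6

4 lies in the 4-cycle (1 4 9 6).
Since the cycle has length 4, f^14 acts on it the same as f^2 (14 mod 4 = 2).
Advancing 2 steps from 4: 4 → 9 → 6.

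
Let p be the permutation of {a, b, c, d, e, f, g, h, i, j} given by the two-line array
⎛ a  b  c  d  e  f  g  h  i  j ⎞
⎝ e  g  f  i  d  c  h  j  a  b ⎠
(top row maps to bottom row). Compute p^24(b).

b

Tracing b → g → … returns to b after 4 steps, so b lies in a 4-cycle (b, g, h, j).
Since the cycle has length 4, p^24 acts on it the same as p^0 (24 mod 4 = 0).
So p^24(b) = b.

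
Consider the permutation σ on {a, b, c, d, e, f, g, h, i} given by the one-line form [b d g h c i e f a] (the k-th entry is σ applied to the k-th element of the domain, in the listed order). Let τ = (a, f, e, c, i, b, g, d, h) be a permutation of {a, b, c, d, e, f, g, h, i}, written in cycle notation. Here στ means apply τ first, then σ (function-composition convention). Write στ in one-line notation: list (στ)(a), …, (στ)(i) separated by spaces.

(στ)(x) = σ(τ(x)). Computing each image: σ(τ(a)) = σ(f) = i, σ(τ(b)) = σ(g) = e, σ(τ(c)) = σ(i) = a, σ(τ(d)) = σ(h) = f, σ(τ(e)) = σ(c) = g, σ(τ(f)) = σ(e) = c, σ(τ(g)) = σ(d) = h, σ(τ(h)) = σ(a) = b, σ(τ(i)) = σ(b) = d.
Hence στ = [i e a f g c h b d].

i e a f g c h b d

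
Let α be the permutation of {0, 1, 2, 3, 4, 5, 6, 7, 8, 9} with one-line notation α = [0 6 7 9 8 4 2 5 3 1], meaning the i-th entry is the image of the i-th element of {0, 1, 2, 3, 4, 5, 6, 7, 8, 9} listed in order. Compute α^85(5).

9

Tracing 5 → 4 → … returns to 5 after 9 steps, so 5 lies in a 9-cycle (1, 6, 2, 7, 5, 4, 8, 3, 9).
Since the cycle has length 9, α^85 acts on it the same as α^4 (85 mod 9 = 4).
Stepping 4 places around the cycle: 5 → 4 → 8 → 3 → 9.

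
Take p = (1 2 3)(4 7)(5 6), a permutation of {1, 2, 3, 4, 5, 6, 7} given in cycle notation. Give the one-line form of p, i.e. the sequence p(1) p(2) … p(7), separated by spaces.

Reading each image from the cycles: 1↦2, 2↦3, 3↦1, 4↦7, 5↦6, 6↦5, 7↦4.
So the one-line form is 2 3 1 7 6 5 4.

2 3 1 7 6 5 4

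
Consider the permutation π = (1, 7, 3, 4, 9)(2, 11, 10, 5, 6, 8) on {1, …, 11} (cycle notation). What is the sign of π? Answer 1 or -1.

-1

The cycle lengths are 6, 5.
A cycle of length ℓ contributes ℓ−1 transpositions, so π is a product of 5 + 4 = 9 transpositions — odd.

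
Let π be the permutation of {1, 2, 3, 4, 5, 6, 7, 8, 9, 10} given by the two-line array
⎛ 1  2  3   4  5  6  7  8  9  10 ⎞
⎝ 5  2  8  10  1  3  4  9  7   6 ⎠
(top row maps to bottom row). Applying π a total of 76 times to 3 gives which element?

Tracing 3 → 8 → … returns to 3 after 7 steps, so 3 lies in a 7-cycle (3 8 9 7 4 10 6).
On a 7-cycle, π^7 is the identity, so π^76 = π^6 there (76 ≡ 6 mod 7).
Stepping 6 places around the cycle: 3 → 8 → 9 → 7 → 4 → 10 → 6.

6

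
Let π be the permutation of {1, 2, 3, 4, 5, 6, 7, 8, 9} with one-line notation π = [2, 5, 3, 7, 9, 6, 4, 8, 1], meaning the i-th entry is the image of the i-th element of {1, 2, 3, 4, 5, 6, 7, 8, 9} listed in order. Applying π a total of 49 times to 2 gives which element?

Tracing 2 → 5 → … returns to 2 after 4 steps, so 2 lies in a 4-cycle (1, 2, 5, 9).
Since the cycle has length 4, π^49 acts on it the same as π^1 (49 mod 4 = 1).
Advancing 1 step from 2: 2 → 5.

5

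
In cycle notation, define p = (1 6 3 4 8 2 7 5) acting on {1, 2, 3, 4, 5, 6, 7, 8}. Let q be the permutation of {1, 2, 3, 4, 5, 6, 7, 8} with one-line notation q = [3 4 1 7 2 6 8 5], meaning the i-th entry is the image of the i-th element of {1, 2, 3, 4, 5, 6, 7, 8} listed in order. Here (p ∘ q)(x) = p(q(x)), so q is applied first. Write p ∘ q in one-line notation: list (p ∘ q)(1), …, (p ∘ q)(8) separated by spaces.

(p ∘ q)(x) = p(q(x)). Computing each image: p(q(1)) = p(3) = 4, p(q(2)) = p(4) = 8, p(q(3)) = p(1) = 6, p(q(4)) = p(7) = 5, p(q(5)) = p(2) = 7, p(q(6)) = p(6) = 3, p(q(7)) = p(8) = 2, p(q(8)) = p(5) = 1.
Hence p ∘ q = [4 8 6 5 7 3 2 1].

4 8 6 5 7 3 2 1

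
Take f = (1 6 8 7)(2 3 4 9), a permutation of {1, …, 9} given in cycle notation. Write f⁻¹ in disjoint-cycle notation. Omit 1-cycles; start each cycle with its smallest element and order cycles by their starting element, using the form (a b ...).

Inverting a permutation written in cycle notation just reverses the order within every cycle.
After reversing and putting each cycle's least element first, f⁻¹ = (1 7 8 6)(2 9 4 3).

(1 7 8 6)(2 9 4 3)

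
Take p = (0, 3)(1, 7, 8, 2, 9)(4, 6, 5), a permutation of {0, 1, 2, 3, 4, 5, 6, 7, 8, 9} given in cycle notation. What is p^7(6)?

5

6 lies in the 3-cycle (4, 6, 5).
On a 3-cycle, p^3 is the identity, so p^7 = p^1 there (7 ≡ 1 mod 3).
Advancing 1 step from 6: 6 → 5.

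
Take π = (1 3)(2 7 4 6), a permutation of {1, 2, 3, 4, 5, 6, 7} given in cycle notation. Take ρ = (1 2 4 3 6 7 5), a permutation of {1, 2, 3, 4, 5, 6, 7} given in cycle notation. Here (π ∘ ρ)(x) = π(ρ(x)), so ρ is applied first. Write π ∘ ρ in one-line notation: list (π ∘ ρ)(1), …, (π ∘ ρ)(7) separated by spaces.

7 6 2 1 3 4 5

Chase each element through ρ then π: 1 → 2 → 7; 2 → 4 → 6; 3 → 6 → 2; 4 → 3 → 1; 5 → 1 → 3; 6 → 7 → 4; 7 → 5 → 5.
Collecting the images, π ∘ ρ = [7 6 2 1 3 4 5].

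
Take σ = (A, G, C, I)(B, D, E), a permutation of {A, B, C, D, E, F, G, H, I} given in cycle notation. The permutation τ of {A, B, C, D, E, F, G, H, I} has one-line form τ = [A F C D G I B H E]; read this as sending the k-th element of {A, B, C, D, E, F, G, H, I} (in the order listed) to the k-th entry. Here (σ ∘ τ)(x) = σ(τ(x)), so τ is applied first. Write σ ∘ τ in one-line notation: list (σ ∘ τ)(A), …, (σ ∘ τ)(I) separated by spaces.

For each element, apply τ then σ: A → A → G; B → F → F; C → C → I; D → D → E; E → G → C; F → I → A; G → B → D; H → H → H; I → E → B.
Collecting the images, σ ∘ τ = [G F I E C A D H B].

G F I E C A D H B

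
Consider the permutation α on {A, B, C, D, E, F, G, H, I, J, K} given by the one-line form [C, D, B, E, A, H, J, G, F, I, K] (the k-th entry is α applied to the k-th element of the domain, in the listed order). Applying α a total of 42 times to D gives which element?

A

Tracing D → E → … returns to D after 5 steps, so D lies in a 5-cycle (A, C, B, D, E).
Powers repeat with period 5 on this cycle, and 42 mod 5 = 2, so α^42(D) = α^2(D).
Advancing 2 steps from D: D → E → A.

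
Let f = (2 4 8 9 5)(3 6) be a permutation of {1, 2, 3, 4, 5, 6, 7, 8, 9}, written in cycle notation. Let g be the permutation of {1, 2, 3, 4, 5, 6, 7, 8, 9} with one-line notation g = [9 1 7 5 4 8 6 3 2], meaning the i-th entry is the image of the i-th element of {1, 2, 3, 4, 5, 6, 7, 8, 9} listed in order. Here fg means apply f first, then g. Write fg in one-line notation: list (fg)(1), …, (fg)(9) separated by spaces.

9 5 8 3 1 7 6 2 4

(fg)(x) = g(f(x)). Computing each image: g(f(1)) = g(1) = 9, g(f(2)) = g(4) = 5, g(f(3)) = g(6) = 8, g(f(4)) = g(8) = 3, g(f(5)) = g(2) = 1, g(f(6)) = g(3) = 7, g(f(7)) = g(7) = 6, g(f(8)) = g(9) = 2, g(f(9)) = g(5) = 4.
Hence fg = [9 5 8 3 1 7 6 2 4].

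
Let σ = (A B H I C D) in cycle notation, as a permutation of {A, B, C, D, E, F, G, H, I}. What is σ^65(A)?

A lies in the 6-cycle (A B H I C D).
Powers repeat with period 6 on this cycle, and 65 mod 6 = 5, so σ^65(A) = σ^5(A).
Stepping 5 places around the cycle: A → B → H → I → C → D.

D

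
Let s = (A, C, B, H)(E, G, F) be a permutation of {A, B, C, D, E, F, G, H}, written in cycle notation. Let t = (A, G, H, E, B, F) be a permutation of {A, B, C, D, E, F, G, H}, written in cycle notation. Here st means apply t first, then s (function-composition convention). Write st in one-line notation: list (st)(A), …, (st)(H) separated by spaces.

F E B D H C A G

Chase each element through t then s: A → G → F; B → F → E; C → C → B; D → D → D; E → B → H; F → A → C; G → H → A; H → E → G.
So st in one-line form is F E B D H C A G.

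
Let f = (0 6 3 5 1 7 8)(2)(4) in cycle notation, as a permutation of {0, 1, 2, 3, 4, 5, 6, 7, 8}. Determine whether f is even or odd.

The cycle lengths are 7, 1, 1.
A cycle is odd iff its length is even; f has 0 even-length cycles, so sgn(f) = (−1)^0 and f is even.

even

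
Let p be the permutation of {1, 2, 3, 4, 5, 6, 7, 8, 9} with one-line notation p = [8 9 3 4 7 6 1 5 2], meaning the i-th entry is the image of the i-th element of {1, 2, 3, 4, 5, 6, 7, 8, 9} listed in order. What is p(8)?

5

8 is element number 8 of the domain, and entry number 8 of the one-line form is 5, so p(8) = 5.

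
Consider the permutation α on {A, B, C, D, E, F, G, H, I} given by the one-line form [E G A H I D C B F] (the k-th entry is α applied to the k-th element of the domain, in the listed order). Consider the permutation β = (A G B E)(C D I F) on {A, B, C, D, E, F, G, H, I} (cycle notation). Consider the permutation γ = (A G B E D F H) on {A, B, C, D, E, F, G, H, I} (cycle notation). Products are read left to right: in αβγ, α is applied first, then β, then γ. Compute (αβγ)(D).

A

Apply the permutations in order: α(D) = H, then β(H) = H, then γ(H) = A. So (αβγ)(D) = A.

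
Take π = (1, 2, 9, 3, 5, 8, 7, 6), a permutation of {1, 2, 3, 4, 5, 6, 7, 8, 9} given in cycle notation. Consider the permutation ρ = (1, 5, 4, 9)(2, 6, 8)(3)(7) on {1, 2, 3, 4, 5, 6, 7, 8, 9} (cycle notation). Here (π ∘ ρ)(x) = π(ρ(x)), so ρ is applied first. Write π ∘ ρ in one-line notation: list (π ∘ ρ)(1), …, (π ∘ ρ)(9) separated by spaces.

8 1 5 3 4 7 6 9 2

(π ∘ ρ)(x) = π(ρ(x)). Computing each image: π(ρ(1)) = π(5) = 8, π(ρ(2)) = π(6) = 1, π(ρ(3)) = π(3) = 5, π(ρ(4)) = π(9) = 3, π(ρ(5)) = π(4) = 4, π(ρ(6)) = π(8) = 7, π(ρ(7)) = π(7) = 6, π(ρ(8)) = π(2) = 9, π(ρ(9)) = π(1) = 2.
Hence π ∘ ρ = [8 1 5 3 4 7 6 9 2].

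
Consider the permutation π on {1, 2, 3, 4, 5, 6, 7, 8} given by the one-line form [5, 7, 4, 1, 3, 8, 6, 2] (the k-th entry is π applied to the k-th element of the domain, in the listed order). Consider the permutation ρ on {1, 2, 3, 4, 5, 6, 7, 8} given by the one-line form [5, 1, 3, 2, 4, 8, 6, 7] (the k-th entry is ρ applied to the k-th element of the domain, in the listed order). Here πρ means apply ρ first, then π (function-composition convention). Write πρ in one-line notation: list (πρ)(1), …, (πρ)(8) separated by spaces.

3 5 4 7 1 2 8 6

For each element, apply ρ then π: 1 → 5 → 3; 2 → 1 → 5; 3 → 3 → 4; 4 → 2 → 7; 5 → 4 → 1; 6 → 8 → 2; 7 → 6 → 8; 8 → 7 → 6.
Collecting the images, πρ = [3 5 4 7 1 2 8 6].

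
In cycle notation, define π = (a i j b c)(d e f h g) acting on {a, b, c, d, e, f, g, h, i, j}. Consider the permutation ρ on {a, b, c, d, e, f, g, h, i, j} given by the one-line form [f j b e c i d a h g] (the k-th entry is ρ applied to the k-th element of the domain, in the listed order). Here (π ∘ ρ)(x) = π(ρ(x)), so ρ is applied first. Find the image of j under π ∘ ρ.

First apply ρ: ρ(j) = g, then π(g) = d. Thus (π ∘ ρ)(j) = d.

d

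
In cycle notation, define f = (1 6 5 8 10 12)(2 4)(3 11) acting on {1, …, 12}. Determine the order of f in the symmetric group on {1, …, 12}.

The cycle type of f is (6, 2, 2, 1, 1).
The order of f is the least common multiple of its cycle lengths: lcm(6, 2, 2) = 6.

6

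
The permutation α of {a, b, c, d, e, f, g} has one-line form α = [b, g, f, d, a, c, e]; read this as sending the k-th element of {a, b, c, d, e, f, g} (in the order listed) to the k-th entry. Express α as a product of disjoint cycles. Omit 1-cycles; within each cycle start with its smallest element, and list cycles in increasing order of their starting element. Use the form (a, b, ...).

(a, b, g, e)(c, f)

Iterating α from a gives a → b → g → e → a; that is the 4-cycle (a, b, g, e).
Continuing from each remaining unvisited element yields (a, b, g, e)(c, f).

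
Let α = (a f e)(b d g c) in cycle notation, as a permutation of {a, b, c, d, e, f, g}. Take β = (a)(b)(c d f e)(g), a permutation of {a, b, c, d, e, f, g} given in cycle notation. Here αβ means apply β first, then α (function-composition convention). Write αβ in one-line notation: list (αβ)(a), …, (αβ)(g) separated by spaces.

f d g e b a c

For each element, apply β then α: a → a → f; b → b → d; c → d → g; d → f → e; e → c → b; f → e → a; g → g → c.
Collecting the images, αβ = [f d g e b a c].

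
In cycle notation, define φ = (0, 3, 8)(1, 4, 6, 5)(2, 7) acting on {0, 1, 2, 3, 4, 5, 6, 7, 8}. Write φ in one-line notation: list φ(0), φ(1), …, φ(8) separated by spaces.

Reading each image from the cycles: 0→3, 1→4, 2→7, 3→8, 4→6, 5→1, 6→5, 7→2, 8→0.
So the one-line form is 3 4 7 8 6 1 5 2 0.

3 4 7 8 6 1 5 2 0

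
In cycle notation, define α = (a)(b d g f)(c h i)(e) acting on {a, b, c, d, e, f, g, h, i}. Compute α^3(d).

b

d lies in the 4-cycle (b d g f).
Stepping 3 places around the cycle: d → g → f → b.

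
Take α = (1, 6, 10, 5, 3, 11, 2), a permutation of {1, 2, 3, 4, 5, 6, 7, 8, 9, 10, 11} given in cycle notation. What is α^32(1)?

3

1 lies in the 7-cycle (1, 6, 10, 5, 3, 11, 2).
On a 7-cycle, α^7 is the identity, so α^32 = α^4 there (32 ≡ 4 mod 7).
Stepping 4 places around the cycle: 1 → 6 → 10 → 5 → 3.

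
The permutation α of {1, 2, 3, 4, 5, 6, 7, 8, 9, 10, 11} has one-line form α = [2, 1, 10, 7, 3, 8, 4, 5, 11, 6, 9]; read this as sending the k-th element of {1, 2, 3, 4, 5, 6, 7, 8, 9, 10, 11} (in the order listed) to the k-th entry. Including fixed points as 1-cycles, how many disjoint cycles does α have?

4

The cycle decomposition is (1, 2)(3, 10, 6, 8, 5)(4, 7)(9, 11), which has 4 cycles (counting 1-cycles).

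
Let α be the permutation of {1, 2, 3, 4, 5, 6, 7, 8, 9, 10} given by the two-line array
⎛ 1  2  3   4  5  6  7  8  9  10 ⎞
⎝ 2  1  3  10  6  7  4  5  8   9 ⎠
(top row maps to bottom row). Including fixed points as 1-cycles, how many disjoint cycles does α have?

The cycle decomposition is (1 2)(3)(4 10 9 8 5 6 7), which has 3 cycles (counting 1-cycles).

3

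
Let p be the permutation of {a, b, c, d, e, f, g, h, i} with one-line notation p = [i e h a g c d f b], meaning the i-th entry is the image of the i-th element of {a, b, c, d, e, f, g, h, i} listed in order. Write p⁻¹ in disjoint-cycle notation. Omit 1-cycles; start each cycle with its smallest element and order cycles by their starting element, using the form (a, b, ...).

(a, d, g, e, b, i)(c, f, h)

The cycle decomposition of p is (a, i, b, e, g, d)(c, h, f).
The inverse reverses every cycle; in canonical form, p⁻¹ = (a, d, g, e, b, i)(c, f, h).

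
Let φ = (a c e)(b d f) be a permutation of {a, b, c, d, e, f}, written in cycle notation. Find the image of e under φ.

a

e appears in (a c e); the next entry (wrapping around) is a.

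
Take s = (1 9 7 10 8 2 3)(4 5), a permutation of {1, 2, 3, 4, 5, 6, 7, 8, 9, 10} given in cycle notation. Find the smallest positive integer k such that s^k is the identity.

The disjoint cycles have lengths 7, 2, 1.
Since disjoint cycles commute, ord(s) = lcm(7, 2) = 14.

14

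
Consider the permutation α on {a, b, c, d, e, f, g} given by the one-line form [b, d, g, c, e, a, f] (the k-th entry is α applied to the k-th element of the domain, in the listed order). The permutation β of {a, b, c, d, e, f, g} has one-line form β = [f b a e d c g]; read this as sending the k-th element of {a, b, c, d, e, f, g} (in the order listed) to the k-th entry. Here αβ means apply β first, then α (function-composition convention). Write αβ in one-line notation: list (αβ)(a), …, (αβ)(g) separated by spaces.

For each element, apply β then α: a → f → a; b → b → d; c → a → b; d → e → e; e → d → c; f → c → g; g → g → f.
Collecting the images, αβ = [a d b e c g f].

a d b e c g f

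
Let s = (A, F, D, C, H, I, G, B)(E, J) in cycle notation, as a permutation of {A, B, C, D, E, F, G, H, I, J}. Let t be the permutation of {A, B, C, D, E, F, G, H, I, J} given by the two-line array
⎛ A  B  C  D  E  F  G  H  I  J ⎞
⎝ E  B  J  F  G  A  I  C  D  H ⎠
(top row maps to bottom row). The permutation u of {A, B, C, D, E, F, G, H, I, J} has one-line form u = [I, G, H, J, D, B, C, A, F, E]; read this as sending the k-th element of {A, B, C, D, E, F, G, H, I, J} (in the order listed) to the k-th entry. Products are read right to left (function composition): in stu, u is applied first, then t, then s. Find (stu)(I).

F

Chase I: u(I) = F; t(F) = A; s(A) = F. Hence (stu)(I) = F.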